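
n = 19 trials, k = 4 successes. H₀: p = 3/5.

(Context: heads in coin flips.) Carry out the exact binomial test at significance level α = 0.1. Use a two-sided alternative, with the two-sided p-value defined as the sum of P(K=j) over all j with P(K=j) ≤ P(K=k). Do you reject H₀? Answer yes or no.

Exact binomial: n=19, k=4, p₀=3/5=0.6000
P(X=j) = C(n,j)·p₀^j·(1−p₀)^(n−j); p = Σ P(X=j) over j with P(X=j) ≤ P(X=4)
p-value (two-sided) = 0.00070
At α=0.1: p < α → reject H₀

reject H₀: yes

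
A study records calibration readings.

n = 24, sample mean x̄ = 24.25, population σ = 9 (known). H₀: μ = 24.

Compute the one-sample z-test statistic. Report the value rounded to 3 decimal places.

SE = σ/√n = 9/√24 = 1.8371
z = (x̄−μ₀)/SE = (24.25−24)/1.8371 = 0.1361

test statistic = 0.136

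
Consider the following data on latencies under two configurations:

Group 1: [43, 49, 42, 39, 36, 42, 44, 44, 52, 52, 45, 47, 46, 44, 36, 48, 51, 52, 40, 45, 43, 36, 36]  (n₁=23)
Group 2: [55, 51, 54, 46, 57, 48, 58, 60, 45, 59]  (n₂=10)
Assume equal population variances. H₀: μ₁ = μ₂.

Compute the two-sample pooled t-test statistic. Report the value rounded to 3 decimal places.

x̄₁=44.000, s₁=5.240, n₁=23
x̄₂=53.300, s₂=5.498, n₂=10
s_p² = [22·5.240² + 9·5.498²]/31 = 28.2613
SE = √(s_p²·(1/23+1/10)) = 2.0137
t = (44.000−53.300)/2.0137 = -4.6184
df = 31

test statistic = -4.618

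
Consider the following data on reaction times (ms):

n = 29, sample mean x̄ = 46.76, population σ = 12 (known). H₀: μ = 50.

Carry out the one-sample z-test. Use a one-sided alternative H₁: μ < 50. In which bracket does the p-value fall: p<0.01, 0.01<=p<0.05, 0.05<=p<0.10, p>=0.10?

SE = σ/√n = 12/√29 = 2.2283
z = (x̄−μ₀)/SE = (46.76−50)/2.2283 = -1.4540
p-value (one-sided, H₁ less) = 0.07297
→ bracket: 0.05<=p<0.10

p-value bracket: 0.05<=p<0.10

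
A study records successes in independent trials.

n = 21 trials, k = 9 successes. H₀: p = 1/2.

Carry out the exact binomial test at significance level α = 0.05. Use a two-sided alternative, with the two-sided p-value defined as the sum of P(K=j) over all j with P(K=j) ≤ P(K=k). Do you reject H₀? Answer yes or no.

Exact binomial: n=21, k=9, p₀=1/2=0.5000
P(X=j) = C(n,j)·p₀^j·(1−p₀)^(n−j); p = Σ P(X=j) over j with P(X=j) ≤ P(X=9)
p-value (two-sided) = 0.66362
At α=0.05: p ≥ α → fail to reject H₀

reject H₀: no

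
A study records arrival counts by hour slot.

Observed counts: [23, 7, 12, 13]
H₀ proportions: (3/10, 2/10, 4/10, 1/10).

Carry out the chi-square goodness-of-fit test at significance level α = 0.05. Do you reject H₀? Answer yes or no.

reject H₀: yes

n = 55; E_i = n·p_i = [16.50, 11.00, 22.00, 5.50]
χ² = (23−16.50)²/16.50 + (7−11.00)²/11.00 + (12−22.00)²/22.00 + (13−5.50)²/5.50 = 18.7879
df = 3
p-value (upper-tail) = 0.00030
At α=0.05: p < α → reject H₀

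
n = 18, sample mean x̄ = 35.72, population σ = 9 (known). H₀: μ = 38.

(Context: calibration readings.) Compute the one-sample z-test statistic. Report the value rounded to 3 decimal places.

SE = σ/√n = 9/√18 = 2.1213
z = (x̄−μ₀)/SE = (35.72−38)/2.1213 = -1.0748

test statistic = -1.075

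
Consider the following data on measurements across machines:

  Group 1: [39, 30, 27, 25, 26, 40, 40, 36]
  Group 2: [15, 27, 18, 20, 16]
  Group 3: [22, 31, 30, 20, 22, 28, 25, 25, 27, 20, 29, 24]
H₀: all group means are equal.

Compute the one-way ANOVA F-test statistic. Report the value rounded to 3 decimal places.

test statistic = 12.208

Group means [32.88, 19.20, 25.25], grand mean 26.480
SSB = Σnᵢ(x̄ᵢ−x̄)² = 610.315; SSW = ΣΣ(x−x̄ᵢ)² = 549.925
MSB = 610.315/2 = 305.1575; MSW = 549.925/22 = 24.9966
F = MSB/MSW = 12.2080
df = (2, 22)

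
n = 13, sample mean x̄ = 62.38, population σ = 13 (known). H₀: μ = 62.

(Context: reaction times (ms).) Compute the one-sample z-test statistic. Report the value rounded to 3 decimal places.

test statistic = 0.105

SE = σ/√n = 13/√13 = 3.6056
z = (x̄−μ₀)/SE = (62.38−62)/3.6056 = 0.1054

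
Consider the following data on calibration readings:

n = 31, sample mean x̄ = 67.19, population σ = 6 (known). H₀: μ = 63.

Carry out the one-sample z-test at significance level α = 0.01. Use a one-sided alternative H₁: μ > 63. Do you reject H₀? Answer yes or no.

SE = σ/√n = 6/√31 = 1.0776
z = (x̄−μ₀)/SE = (67.19−63)/1.0776 = 3.8882
p-value (one-sided, H₁ greater) = 0.00005
At α=0.01: p < α → reject H₀

reject H₀: yes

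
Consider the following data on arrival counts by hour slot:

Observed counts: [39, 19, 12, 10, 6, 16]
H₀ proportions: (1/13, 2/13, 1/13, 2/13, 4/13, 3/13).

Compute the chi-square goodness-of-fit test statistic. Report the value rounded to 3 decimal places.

n = 102; E_i = n·p_i = [7.85, 15.69, 7.85, 15.69, 31.38, 23.54]
χ² = (39−7.85)²/7.85 + (19−15.69)²/15.69 + (12−7.85)²/7.85 + (10−15.69)²/15.69 + (6−31.38)²/31.38 + (16−23.54)²/23.54 = 151.6062
df = 5

test statistic = 151.606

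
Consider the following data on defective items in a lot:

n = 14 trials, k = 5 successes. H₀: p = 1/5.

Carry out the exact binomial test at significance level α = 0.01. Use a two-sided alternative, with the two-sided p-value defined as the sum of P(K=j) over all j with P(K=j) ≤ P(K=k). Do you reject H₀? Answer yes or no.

Exact binomial: n=14, k=5, p₀=1/5=0.2000
P(X=j) = C(n,j)·p₀^j·(1−p₀)^(n−j); p = Σ P(X=j) over j with P(X=j) ≤ P(X=5)
p-value (two-sided) = 0.17382
At α=0.01: p ≥ α → fail to reject H₀

reject H₀: no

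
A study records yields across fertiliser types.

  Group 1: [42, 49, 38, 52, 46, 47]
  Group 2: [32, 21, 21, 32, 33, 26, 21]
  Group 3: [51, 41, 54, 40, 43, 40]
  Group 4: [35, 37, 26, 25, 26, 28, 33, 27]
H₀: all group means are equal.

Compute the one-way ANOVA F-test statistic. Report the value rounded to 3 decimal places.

Group means [45.67, 26.57, 44.83, 29.62], grand mean 35.778
SSB = Σnᵢ(x̄ᵢ−x̄)² = 1974.911; SSW = ΣΣ(x−x̄ᵢ)² = 657.756
MSB = 1974.911/3 = 658.3036; MSW = 657.756/23 = 28.5981
F = MSB/MSW = 23.0191
df = (3, 23)

test statistic = 23.019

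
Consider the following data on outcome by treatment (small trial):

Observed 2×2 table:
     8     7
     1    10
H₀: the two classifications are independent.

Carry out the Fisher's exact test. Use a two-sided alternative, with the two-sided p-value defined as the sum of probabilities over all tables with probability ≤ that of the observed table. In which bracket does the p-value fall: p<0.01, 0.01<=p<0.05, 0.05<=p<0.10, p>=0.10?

p-value bracket: 0.01<=p<0.05

Margins: r₁=15, r₂=11, c₁=9, c₂=17, n=26
p_obs = C(15,8)·C(11,1)/C(26,9); sum pmf over tables with pmf ≤ p_obs
p-value (two-sided) = 0.03616
→ bracket: 0.01<=p<0.05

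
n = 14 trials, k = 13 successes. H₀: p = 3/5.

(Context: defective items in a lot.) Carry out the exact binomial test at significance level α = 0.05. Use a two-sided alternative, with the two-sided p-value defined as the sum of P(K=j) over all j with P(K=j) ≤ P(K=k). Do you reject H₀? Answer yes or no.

Exact binomial: n=14, k=13, p₀=3/5=0.6000
P(X=j) = C(n,j)·p₀^j·(1−p₀)^(n−j); p = Σ P(X=j) over j with P(X=j) ≤ P(X=13)
p-value (two-sided) = 0.01200
At α=0.05: p < α → reject H₀

reject H₀: yes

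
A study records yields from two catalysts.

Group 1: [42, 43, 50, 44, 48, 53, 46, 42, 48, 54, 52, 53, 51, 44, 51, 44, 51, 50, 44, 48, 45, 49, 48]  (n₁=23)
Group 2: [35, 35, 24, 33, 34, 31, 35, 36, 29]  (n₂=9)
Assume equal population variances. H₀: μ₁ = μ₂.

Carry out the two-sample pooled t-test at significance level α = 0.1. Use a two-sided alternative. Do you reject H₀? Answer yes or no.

reject H₀: yes

x̄₁=47.826, s₁=3.762, n₁=23
x̄₂=32.444, s₂=3.877, n₂=9
s_p² = [22·3.762² + 8·3.877²]/30 = 14.3842
SE = √(s_p²·(1/23+1/9)) = 1.4912
t = (47.826−32.444)/1.4912 = 10.3150
df = 30
p-value (two-sided) = 0.00000
At α=0.1: p < α → reject H₀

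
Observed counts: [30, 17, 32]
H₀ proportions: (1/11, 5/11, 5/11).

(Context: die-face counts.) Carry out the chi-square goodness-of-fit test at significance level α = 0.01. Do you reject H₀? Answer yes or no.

reject H₀: yes

n = 79; E_i = n·p_i = [7.18, 35.91, 35.91]
χ² = (30−7.18)²/7.18 + (17−35.91)²/35.91 + (32−35.91)²/35.91 = 82.8810
df = 2
p-value (upper-tail) = 0.00000
At α=0.01: p < α → reject H₀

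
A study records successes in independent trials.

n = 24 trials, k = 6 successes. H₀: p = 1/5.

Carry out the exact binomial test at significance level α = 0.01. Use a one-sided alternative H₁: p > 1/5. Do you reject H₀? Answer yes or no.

Exact binomial: n=24, k=6, p₀=1/5=0.2000
P(X≥6) from Σ C(n,i)·p₀^i·(1−p₀)^(n−i)
p-value (one-sided, H₁ greater) = 0.34411
At α=0.01: p ≥ α → fail to reject H₀

reject H₀: no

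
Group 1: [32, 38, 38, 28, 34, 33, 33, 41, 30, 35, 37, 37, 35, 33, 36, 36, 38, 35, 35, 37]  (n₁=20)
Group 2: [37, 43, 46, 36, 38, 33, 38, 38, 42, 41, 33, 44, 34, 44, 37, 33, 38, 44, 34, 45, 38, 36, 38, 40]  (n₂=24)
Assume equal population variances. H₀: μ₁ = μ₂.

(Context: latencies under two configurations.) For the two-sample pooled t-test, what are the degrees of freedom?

degrees of freedom = 42

df = n₁ + n₂ − 2 = 20 + 24 − 2 = 42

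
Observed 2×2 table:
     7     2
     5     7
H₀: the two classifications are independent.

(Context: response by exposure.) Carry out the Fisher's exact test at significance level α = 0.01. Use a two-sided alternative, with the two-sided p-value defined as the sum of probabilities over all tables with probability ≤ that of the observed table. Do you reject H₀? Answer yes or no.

reject H₀: no

Margins: r₁=9, r₂=12, c₁=12, c₂=9, n=21
p_obs = C(9,7)·C(12,5)/C(21,12); sum pmf over tables with pmf ≤ p_obs
p-value (two-sided) = 0.18423
At α=0.01: p ≥ α → fail to reject H₀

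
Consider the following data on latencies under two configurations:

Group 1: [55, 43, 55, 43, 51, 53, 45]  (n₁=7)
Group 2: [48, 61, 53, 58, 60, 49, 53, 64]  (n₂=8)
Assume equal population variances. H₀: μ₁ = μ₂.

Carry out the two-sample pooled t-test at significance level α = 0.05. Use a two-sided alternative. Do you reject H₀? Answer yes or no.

reject H₀: yes

x̄₁=49.286, s₁=5.469, n₁=7
x̄₂=55.750, s₂=5.849, n₂=8
s_p² = [6·5.469² + 7·5.849²]/13 = 32.2253
SE = √(s_p²·(1/7+1/8)) = 2.9380
t = (49.286−55.750)/2.9380 = -2.2002
df = 13
p-value (two-sided) = 0.04648
At α=0.05: p < α → reject H₀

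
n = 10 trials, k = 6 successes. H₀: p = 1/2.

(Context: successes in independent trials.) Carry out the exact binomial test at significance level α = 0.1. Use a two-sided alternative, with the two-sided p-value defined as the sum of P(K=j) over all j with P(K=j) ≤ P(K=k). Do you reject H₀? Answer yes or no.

reject H₀: no

Exact binomial: n=10, k=6, p₀=1/2=0.5000
P(X=j) = C(n,j)·p₀^j·(1−p₀)^(n−j); p = Σ P(X=j) over j with P(X=j) ≤ P(X=6)
p-value (two-sided) = 0.75391
At α=0.1: p ≥ α → fail to reject H₀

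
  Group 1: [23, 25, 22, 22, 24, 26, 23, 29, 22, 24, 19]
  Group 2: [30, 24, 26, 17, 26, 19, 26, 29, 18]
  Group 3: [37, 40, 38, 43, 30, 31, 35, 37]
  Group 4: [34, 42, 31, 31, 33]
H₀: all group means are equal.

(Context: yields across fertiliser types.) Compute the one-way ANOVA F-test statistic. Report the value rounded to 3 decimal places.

test statistic = 23.305

Group means [23.55, 23.89, 36.38, 34.20], grand mean 28.364
SSB = Σnᵢ(x̄ᵢ−x̄)² = 1119.345; SSW = ΣΣ(x−x̄ᵢ)² = 464.291
MSB = 1119.345/3 = 373.1151; MSW = 464.291/29 = 16.0100
F = MSB/MSW = 23.3051
df = (3, 29)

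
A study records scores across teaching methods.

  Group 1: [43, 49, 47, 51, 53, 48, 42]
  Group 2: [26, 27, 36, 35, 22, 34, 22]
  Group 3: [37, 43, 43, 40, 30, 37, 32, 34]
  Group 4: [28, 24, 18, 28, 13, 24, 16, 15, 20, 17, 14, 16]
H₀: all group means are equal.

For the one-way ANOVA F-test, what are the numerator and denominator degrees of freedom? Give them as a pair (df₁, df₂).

degrees of freedom = [3, 30]

k = 4 groups, N = 34 total
df = (k−1, N−k) = (4−1, 34−4) = (3, 30)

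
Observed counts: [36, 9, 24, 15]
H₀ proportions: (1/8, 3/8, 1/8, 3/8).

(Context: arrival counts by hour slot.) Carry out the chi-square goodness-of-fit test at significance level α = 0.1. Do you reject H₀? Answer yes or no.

n = 84; E_i = n·p_i = [10.50, 31.50, 10.50, 31.50]
χ² = (36−10.50)²/10.50 + (9−31.50)²/31.50 + (24−10.50)²/10.50 + (15−31.50)²/31.50 = 104.0000
df = 3
p-value (upper-tail) = 0.00000
At α=0.1: p < α → reject H₀

reject H₀: yes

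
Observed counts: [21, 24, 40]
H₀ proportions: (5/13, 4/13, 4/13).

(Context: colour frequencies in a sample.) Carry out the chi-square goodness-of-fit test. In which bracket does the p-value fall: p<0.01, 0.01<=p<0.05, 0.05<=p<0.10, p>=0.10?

n = 85; E_i = n·p_i = [32.69, 26.15, 26.15]
χ² = (21−32.69)²/32.69 + (24−26.15)²/26.15 + (40−26.15)²/26.15 = 11.6894
df = 2
p-value (upper-tail) = 0.00290
→ bracket: p<0.01

p-value bracket: p<0.01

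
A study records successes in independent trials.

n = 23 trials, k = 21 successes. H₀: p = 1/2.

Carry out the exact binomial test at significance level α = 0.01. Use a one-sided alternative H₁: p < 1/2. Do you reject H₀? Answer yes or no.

reject H₀: no

Exact binomial: n=23, k=21, p₀=1/2=0.5000
P(X≤21) from Σ C(n,i)·p₀^i·(1−p₀)^(n−i)
p-value (one-sided, H₁ less) = 1.00000
At α=0.01: p ≥ α → fail to reject H₀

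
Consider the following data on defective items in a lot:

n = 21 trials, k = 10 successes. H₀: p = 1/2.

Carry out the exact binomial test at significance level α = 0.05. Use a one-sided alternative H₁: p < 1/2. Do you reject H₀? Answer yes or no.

Exact binomial: n=21, k=10, p₀=1/2=0.5000
P(X≤10) from Σ C(n,i)·p₀^i·(1−p₀)^(n−i)
p-value (one-sided, H₁ less) = 0.50000
At α=0.05: p ≥ α → fail to reject H₀

reject H₀: no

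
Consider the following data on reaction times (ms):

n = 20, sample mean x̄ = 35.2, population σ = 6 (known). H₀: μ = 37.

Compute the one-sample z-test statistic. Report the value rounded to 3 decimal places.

SE = σ/√n = 6/√20 = 1.3416
z = (x̄−μ₀)/SE = (35.2−37)/1.3416 = -1.3416

test statistic = -1.342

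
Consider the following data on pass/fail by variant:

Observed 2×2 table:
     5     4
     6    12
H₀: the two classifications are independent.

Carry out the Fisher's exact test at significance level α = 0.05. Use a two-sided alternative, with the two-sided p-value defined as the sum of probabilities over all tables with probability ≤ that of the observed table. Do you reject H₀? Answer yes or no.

Margins: r₁=9, r₂=18, c₁=11, c₂=16, n=27
p_obs = C(9,5)·C(18,6)/C(27,11); sum pmf over tables with pmf ≤ p_obs
p-value (two-sided) = 0.41053
At α=0.05: p ≥ α → fail to reject H₀

reject H₀: no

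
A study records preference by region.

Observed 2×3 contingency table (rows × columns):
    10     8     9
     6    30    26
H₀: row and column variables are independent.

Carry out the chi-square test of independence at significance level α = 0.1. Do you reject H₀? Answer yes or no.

Row totals [27, 62], col totals [16, 38, 35], n=89
χ² = (10−4.85)²/4.85 + (8−11.53)²/11.53 + (9−10.62)²/10.62 + (6−11.15)²/11.15 + (30−26.47)²/26.47 + (26−24.38)²/24.38 = 9.7356
df = 2
p-value (upper-tail) = 0.00769
At α=0.1: p < α → reject H₀

reject H₀: yes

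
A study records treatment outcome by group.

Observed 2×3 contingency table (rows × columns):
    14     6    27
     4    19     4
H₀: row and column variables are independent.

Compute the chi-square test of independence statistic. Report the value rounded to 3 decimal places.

test statistic = 25.864

Row totals [47, 27], col totals [18, 25, 31], n=74
χ² = (14−11.43)²/11.43 + (6−15.88)²/15.88 + (27−19.69)²/19.69 + (4−6.57)²/6.57 + (19−9.12)²/9.12 + (4−11.31)²/11.31 = 25.8639
df = 2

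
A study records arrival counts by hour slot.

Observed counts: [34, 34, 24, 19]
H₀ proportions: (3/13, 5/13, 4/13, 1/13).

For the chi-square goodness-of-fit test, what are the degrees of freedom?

degrees of freedom = 3

df = k − 1 = 4 − 1 = 3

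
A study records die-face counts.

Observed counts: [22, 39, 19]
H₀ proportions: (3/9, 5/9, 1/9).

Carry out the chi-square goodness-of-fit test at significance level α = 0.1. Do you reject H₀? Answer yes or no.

n = 80; E_i = n·p_i = [26.67, 44.44, 8.89]
χ² = (22−26.67)²/26.67 + (39−44.44)²/44.44 + (19−8.89)²/8.89 = 12.9850
df = 2
p-value (upper-tail) = 0.00151
At α=0.1: p < α → reject H₀

reject H₀: yes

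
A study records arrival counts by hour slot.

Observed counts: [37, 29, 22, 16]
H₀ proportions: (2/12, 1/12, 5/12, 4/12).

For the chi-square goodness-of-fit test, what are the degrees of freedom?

df = k − 1 = 4 − 1 = 3

degrees of freedom = 3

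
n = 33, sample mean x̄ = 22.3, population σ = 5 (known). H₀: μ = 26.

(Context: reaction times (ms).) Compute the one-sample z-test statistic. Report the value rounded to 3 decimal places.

SE = σ/√n = 5/√33 = 0.8704
z = (x̄−μ₀)/SE = (22.3−26)/0.8704 = -4.2510

test statistic = -4.251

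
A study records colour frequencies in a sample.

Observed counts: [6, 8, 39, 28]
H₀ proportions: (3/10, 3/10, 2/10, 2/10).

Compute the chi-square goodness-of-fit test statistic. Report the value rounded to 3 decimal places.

test statistic = 65.399

n = 81; E_i = n·p_i = [24.30, 24.30, 16.20, 16.20]
χ² = (6−24.30)²/24.30 + (8−24.30)²/24.30 + (39−16.20)²/16.20 + (28−16.20)²/16.20 = 65.3992
df = 3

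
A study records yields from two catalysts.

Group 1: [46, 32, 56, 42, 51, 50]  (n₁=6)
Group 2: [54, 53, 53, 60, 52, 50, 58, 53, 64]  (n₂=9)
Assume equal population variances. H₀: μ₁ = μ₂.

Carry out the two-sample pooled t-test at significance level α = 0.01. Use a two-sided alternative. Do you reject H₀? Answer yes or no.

reject H₀: no

x̄₁=46.167, s₁=8.400, n₁=6
x̄₂=55.222, s₂=4.494, n₂=9
s_p² = [5·8.400² + 8·4.494²]/13 = 39.5684
SE = √(s_p²·(1/6+1/9)) = 3.3153
t = (46.167−55.222)/3.3153 = -2.7314
df = 13
p-value (two-sided) = 0.01713
At α=0.01: p ≥ α → fail to reject H₀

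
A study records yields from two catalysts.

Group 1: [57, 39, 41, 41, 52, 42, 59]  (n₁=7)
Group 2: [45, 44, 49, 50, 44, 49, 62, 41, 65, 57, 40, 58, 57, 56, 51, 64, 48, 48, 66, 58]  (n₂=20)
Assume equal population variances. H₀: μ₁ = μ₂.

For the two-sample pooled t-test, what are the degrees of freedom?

df = n₁ + n₂ − 2 = 7 + 20 − 2 = 25

degrees of freedom = 25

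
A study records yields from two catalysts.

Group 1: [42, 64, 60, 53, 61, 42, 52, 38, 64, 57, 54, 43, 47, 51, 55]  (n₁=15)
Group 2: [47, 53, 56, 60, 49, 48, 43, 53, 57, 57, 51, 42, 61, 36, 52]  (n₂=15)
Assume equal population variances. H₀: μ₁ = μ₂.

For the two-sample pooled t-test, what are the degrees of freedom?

df = n₁ + n₂ − 2 = 15 + 15 − 2 = 28

degrees of freedom = 28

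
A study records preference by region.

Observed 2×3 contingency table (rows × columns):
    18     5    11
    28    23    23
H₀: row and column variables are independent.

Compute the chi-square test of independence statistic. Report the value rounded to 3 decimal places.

test statistic = 3.669

Row totals [34, 74], col totals [46, 28, 34], n=108
χ² = (18−14.48)²/14.48 + (5−8.81)²/8.81 + (11−10.70)²/10.70 + (28−31.52)²/31.52 + (23−19.19)²/19.19 + (23−23.30)²/23.30 = 3.6691
df = 2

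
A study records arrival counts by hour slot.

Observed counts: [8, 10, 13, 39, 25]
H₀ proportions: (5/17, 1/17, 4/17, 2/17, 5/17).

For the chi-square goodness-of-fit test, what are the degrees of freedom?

df = k − 1 = 5 − 1 = 4

degrees of freedom = 4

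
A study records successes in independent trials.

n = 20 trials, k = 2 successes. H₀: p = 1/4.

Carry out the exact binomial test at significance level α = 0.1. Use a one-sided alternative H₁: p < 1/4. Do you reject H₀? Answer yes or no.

reject H₀: yes

Exact binomial: n=20, k=2, p₀=1/4=0.2500
P(X≤2) from Σ C(n,i)·p₀^i·(1−p₀)^(n−i)
p-value (one-sided, H₁ less) = 0.09126
At α=0.1: p < α → reject H₀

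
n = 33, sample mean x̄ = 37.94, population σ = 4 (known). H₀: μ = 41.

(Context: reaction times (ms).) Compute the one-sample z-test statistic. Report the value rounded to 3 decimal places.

test statistic = -4.395

SE = σ/√n = 4/√33 = 0.6963
z = (x̄−μ₀)/SE = (37.94−41)/0.6963 = -4.3946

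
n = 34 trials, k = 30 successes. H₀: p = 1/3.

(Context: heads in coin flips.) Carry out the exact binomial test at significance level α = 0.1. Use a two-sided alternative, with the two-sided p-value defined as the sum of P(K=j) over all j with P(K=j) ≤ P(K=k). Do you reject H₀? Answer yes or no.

Exact binomial: n=34, k=30, p₀=1/3=0.3333
P(X=j) = C(n,j)·p₀^j·(1−p₀)^(n−j); p = Σ P(X=j) over j with P(X=j) ≤ P(X=30)
p-value (two-sided) = 0.00000
At α=0.1: p < α → reject H₀

reject H₀: yes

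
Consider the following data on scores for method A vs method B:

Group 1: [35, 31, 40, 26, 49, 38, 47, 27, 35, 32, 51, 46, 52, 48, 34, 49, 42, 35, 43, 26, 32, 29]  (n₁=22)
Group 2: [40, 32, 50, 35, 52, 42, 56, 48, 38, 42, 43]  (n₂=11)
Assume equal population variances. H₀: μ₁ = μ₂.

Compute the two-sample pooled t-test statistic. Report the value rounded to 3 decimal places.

x̄₁=38.500, s₁=8.579, n₁=22
x̄₂=43.455, s₂=7.367, n₂=11
s_p² = [21·8.579² + 10·7.367²]/31 = 67.3622
SE = √(s_p²·(1/22+1/11)) = 3.0308
t = (38.500−43.455)/3.0308 = -1.6347
df = 31

test statistic = -1.635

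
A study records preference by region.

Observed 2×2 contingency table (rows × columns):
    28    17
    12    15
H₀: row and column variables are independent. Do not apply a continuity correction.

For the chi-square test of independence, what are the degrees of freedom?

df = (r−1)(c−1) = (2−1)·(2−1) = 1

degrees of freedom = 1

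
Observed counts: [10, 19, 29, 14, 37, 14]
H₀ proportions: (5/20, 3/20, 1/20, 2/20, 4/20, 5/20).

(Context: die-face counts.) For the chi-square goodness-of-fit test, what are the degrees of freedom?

df = k − 1 = 6 − 1 = 5

degrees of freedom = 5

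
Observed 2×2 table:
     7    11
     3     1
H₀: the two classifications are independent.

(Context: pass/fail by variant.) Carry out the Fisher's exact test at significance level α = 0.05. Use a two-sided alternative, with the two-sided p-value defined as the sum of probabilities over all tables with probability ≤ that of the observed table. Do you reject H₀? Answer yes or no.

Margins: r₁=18, r₂=4, c₁=10, c₂=12, n=22
p_obs = C(18,7)·C(4,3)/C(22,10); sum pmf over tables with pmf ≤ p_obs
p-value (two-sided) = 0.29323
At α=0.05: p ≥ α → fail to reject H₀

reject H₀: no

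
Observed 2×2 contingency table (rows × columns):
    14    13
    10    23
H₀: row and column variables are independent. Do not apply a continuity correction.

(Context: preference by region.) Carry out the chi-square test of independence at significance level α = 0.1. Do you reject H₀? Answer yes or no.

reject H₀: yes

Row totals [27, 33], col totals [24, 36], n=60
χ² = (14−10.80)²/10.80 + (13−16.20)²/16.20 + (10−13.20)²/13.20 + (23−19.80)²/19.80 = 2.8732
df = 1
p-value (upper-tail) = 0.09007
At α=0.1: p < α → reject H₀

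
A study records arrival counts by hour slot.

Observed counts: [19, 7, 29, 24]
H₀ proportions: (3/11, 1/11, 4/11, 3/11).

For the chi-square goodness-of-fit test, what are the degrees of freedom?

degrees of freedom = 3

df = k − 1 = 4 − 1 = 3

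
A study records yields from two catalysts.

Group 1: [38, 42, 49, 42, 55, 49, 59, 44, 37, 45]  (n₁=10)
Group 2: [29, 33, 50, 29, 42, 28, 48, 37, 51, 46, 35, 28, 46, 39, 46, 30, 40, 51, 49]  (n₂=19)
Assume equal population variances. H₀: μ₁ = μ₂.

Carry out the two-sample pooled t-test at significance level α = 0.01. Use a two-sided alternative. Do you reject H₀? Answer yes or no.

x̄₁=46.000, s₁=7.071, n₁=10
x̄₂=39.842, s₂=8.539, n₂=19
s_p² = [9·7.071² + 18·8.539²]/27 = 65.2788
SE = √(s_p²·(1/10+1/19)) = 3.1565
t = (46.000−39.842)/3.1565 = 1.9509
df = 27
p-value (two-sided) = 0.06152
At α=0.01: p ≥ α → fail to reject H₀

reject H₀: no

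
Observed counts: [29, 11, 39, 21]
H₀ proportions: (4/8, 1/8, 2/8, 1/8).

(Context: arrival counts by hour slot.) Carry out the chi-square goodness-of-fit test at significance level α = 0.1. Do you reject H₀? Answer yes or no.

n = 100; E_i = n·p_i = [50.00, 12.50, 25.00, 12.50]
χ² = (29−50.00)²/50.00 + (11−12.50)²/12.50 + (39−25.00)²/25.00 + (21−12.50)²/12.50 = 22.6200
df = 3
p-value (upper-tail) = 0.00005
At α=0.1: p < α → reject H₀

reject H₀: yes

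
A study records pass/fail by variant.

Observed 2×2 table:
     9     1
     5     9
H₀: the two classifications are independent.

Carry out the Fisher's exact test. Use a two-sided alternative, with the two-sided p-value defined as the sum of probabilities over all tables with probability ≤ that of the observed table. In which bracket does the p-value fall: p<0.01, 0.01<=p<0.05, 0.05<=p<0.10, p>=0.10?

Margins: r₁=10, r₂=14, c₁=14, c₂=10, n=24
p_obs = C(10,9)·C(14,5)/C(24,14); sum pmf over tables with pmf ≤ p_obs
p-value (two-sided) = 0.01288
→ bracket: 0.01<=p<0.05

p-value bracket: 0.01<=p<0.05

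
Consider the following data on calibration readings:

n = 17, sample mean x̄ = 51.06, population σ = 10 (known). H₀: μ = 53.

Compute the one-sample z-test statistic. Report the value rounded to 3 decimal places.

SE = σ/√n = 10/√17 = 2.4254
z = (x̄−μ₀)/SE = (51.06−53)/2.4254 = -0.7999

test statistic = -0.800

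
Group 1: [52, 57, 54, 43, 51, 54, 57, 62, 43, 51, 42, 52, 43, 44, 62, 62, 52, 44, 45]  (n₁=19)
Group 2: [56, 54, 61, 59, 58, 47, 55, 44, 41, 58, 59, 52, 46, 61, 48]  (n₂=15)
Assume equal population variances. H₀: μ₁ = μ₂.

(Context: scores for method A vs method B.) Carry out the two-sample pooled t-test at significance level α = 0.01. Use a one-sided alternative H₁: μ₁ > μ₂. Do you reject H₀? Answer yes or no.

x̄₁=51.053, s₁=6.924, n₁=19
x̄₂=53.267, s₂=6.541, n₂=15
s_p² = [18·6.924² + 14·6.541²]/32 = 45.6838
SE = √(s_p²·(1/19+1/15)) = 2.3345
t = (51.053−53.267)/2.3345 = -0.9484
df = 32
p-value (one-sided, H₁ greater) = 0.82498
At α=0.01: p ≥ α → fail to reject H₀

reject H₀: no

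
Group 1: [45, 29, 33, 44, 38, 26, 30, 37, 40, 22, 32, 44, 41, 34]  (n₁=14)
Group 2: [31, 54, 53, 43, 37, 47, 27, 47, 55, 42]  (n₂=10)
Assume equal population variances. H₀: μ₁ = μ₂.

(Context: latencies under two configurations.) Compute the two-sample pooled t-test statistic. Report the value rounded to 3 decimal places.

x̄₁=35.357, s₁=7.121, n₁=14
x̄₂=43.600, s₂=9.606, n₂=10
s_p² = [13·7.121² + 9·9.606²]/22 = 67.7097
SE = √(s_p²·(1/14+1/10)) = 3.4070
t = (35.357−43.600)/3.4070 = -2.4194
df = 22

test statistic = -2.419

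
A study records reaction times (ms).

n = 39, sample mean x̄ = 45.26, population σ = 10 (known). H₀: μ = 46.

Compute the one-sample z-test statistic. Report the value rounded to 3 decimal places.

SE = σ/√n = 10/√39 = 1.6013
z = (x̄−μ₀)/SE = (45.26−46)/1.6013 = -0.4621

test statistic = -0.462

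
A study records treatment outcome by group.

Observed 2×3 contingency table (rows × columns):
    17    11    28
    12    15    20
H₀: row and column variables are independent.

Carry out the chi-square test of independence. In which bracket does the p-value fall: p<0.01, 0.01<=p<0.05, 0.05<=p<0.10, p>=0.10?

p-value bracket: p>=0.10

Row totals [56, 47], col totals [29, 26, 48], n=103
χ² = (17−15.77)²/15.77 + (11−14.14)²/14.14 + (28−26.10)²/26.10 + (12−13.23)²/13.23 + (15−11.86)²/11.86 + (20−21.90)²/21.90 = 2.0400
df = 2
p-value (upper-tail) = 0.36060
→ bracket: p>=0.10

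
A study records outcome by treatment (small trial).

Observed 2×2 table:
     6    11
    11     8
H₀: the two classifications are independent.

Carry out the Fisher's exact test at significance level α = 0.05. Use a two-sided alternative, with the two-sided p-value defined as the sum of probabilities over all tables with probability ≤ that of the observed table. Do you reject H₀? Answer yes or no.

Margins: r₁=17, r₂=19, c₁=17, c₂=19, n=36
p_obs = C(17,6)·C(19,11)/C(36,17); sum pmf over tables with pmf ≤ p_obs
p-value (two-sided) = 0.20214
At α=0.05: p ≥ α → fail to reject H₀

reject H₀: no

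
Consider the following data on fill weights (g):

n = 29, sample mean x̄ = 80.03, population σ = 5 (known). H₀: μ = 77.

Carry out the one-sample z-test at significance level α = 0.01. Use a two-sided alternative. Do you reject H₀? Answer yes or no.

SE = σ/√n = 5/√29 = 0.9285
z = (x̄−μ₀)/SE = (80.03−77)/0.9285 = 3.2634
p-value (two-sided) = 0.00110
At α=0.01: p < α → reject H₀

reject H₀: yes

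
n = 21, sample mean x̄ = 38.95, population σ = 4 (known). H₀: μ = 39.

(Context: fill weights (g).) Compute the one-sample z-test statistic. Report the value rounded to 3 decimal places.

SE = σ/√n = 4/√21 = 0.8729
z = (x̄−μ₀)/SE = (38.95−39)/0.8729 = -0.0573

test statistic = -0.057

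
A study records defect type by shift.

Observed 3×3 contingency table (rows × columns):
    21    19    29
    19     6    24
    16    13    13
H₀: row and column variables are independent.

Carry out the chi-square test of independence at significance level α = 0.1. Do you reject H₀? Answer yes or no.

reject H₀: no

Row totals [69, 49, 42], col totals [56, 38, 66], n=160
χ² = (21−24.15)²/24.15 + (19−16.39)²/16.39 + (29−28.46)²/28.46 + (19−17.15)²/17.15 + (6−11.64)²/11.64 + (24−20.21)²/20.21 + (16−14.70)²/14.70 + (13−9.97)²/9.97 + (13−17.32)²/17.32 = 6.5897
df = 4
p-value (upper-tail) = 0.15922
At α=0.1: p ≥ α → fail to reject H₀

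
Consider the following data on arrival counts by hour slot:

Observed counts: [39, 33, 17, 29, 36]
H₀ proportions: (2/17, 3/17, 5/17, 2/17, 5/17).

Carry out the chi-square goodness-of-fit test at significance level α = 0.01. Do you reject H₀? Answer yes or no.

reject H₀: yes

n = 154; E_i = n·p_i = [18.12, 27.18, 45.29, 18.12, 45.29]
χ² = (39−18.12)²/18.12 + (33−27.18)²/27.18 + (17−45.29)²/45.29 + (29−18.12)²/18.12 + (36−45.29)²/45.29 = 51.4351
df = 4
p-value (upper-tail) = 0.00000
At α=0.01: p < α → reject H₀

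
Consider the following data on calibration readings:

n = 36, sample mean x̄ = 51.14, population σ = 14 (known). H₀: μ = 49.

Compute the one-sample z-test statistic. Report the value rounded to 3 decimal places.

SE = σ/√n = 14/√36 = 2.3333
z = (x̄−μ₀)/SE = (51.14−49)/2.3333 = 0.9171

test statistic = 0.917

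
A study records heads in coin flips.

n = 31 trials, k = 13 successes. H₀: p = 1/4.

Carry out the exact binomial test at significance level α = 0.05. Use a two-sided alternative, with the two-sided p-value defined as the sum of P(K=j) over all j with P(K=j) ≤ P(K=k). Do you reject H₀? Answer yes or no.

Exact binomial: n=31, k=13, p₀=1/4=0.2500
P(X=j) = C(n,j)·p₀^j·(1−p₀)^(n−j); p = Σ P(X=j) over j with P(X=j) ≤ P(X=13)
p-value (two-sided) = 0.03730
At α=0.05: p < α → reject H₀

reject H₀: yes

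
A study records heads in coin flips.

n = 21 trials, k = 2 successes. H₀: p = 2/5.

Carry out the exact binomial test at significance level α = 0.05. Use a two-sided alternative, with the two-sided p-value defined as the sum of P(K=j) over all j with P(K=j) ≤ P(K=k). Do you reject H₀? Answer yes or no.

reject H₀: yes

Exact binomial: n=21, k=2, p₀=2/5=0.4000
P(X=j) = C(n,j)·p₀^j·(1−p₀)^(n−j); p = Σ P(X=j) over j with P(X=j) ≤ P(X=2)
p-value (two-sided) = 0.00321
At α=0.05: p < α → reject H₀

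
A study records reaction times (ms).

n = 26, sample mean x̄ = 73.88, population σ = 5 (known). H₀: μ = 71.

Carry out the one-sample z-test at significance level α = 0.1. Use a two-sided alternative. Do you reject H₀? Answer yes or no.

SE = σ/√n = 5/√26 = 0.9806
z = (x̄−μ₀)/SE = (73.88−71)/0.9806 = 2.9370
p-value (two-sided) = 0.00331
At α=0.1: p < α → reject H₀

reject H₀: yes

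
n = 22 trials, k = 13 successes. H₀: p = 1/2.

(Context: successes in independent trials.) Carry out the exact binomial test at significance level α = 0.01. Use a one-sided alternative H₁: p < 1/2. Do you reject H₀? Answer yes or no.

Exact binomial: n=22, k=13, p₀=1/2=0.5000
P(X≤13) from Σ C(n,i)·p₀^i·(1−p₀)^(n−i)
p-value (one-sided, H₁ less) = 0.85686
At α=0.01: p ≥ α → fail to reject H₀

reject H₀: no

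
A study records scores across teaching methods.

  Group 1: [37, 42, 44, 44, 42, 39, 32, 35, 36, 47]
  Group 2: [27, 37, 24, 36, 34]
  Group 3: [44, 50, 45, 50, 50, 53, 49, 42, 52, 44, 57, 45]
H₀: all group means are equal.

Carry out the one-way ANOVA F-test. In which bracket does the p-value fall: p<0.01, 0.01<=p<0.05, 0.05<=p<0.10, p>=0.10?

p-value bracket: p<0.01

Group means [39.80, 31.60, 48.42], grand mean 42.111
SSB = Σnᵢ(x̄ᵢ−x̄)² = 1082.950; SSW = ΣΣ(x−x̄ᵢ)² = 555.717
MSB = 1082.950/2 = 541.4750; MSW = 555.717/24 = 23.1549
F = MSB/MSW = 23.3849
df = (2, 24)
p-value (upper-tail) = 0.00000
→ bracket: p<0.01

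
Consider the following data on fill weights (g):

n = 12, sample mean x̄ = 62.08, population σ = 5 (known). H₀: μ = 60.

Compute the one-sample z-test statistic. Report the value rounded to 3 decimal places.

test statistic = 1.441

SE = σ/√n = 5/√12 = 1.4434
z = (x̄−μ₀)/SE = (62.08−60)/1.4434 = 1.4411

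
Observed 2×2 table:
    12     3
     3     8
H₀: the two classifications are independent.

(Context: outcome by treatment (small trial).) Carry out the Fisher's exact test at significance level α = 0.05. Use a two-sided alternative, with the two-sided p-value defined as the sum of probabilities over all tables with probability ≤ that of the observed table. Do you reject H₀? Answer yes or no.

reject H₀: yes

Margins: r₁=15, r₂=11, c₁=15, c₂=11, n=26
p_obs = C(15,12)·C(11,3)/C(26,15); sum pmf over tables with pmf ≤ p_obs
p-value (two-sided) = 0.01494
At α=0.05: p < α → reject H₀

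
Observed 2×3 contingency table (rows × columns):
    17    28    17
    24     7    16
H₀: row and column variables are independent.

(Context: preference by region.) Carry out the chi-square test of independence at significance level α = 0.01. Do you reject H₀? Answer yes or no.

Row totals [62, 47], col totals [41, 35, 33], n=109
χ² = (17−23.32)²/23.32 + (28−19.91)²/19.91 + (17−18.77)²/18.77 + (24−17.68)²/17.68 + (7−15.09)²/15.09 + (16−14.23)²/14.23 = 11.9882
df = 2
p-value (upper-tail) = 0.00249
At α=0.01: p < α → reject H₀

reject H₀: yes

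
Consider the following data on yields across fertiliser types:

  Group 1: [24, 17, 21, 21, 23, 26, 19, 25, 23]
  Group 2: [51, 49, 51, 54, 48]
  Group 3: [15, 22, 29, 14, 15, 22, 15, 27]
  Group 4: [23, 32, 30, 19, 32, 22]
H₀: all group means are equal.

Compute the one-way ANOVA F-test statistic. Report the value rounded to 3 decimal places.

Group means [22.11, 50.60, 19.88, 26.33], grand mean 27.464
SSB = Σnᵢ(x̄ᵢ−x̄)² = 3402.667; SSW = ΣΣ(x−x̄ᵢ)² = 498.297
MSB = 3402.667/3 = 1134.2224; MSW = 498.297/24 = 20.7624
F = MSB/MSW = 54.6287
df = (3, 24)

test statistic = 54.629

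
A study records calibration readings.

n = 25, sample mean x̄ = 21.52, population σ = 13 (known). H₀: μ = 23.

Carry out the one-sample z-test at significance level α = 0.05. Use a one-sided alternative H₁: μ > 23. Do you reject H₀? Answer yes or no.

SE = σ/√n = 13/√25 = 2.6000
z = (x̄−μ₀)/SE = (21.52−23)/2.6000 = -0.5692
p-value (one-sided, H₁ greater) = 0.71540
At α=0.05: p ≥ α → fail to reject H₀

reject H₀: no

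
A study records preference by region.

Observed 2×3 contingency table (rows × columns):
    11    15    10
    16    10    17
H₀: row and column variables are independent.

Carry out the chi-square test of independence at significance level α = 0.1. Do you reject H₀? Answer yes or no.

Row totals [36, 43], col totals [27, 25, 27], n=79
χ² = (11−12.30)²/12.30 + (15−11.39)²/11.39 + (10−12.30)²/12.30 + (16−14.70)²/14.70 + (10−13.61)²/13.61 + (17−14.70)²/14.70 = 3.1452
df = 2
p-value (upper-tail) = 0.20751
At α=0.1: p ≥ α → fail to reject H₀

reject H₀: no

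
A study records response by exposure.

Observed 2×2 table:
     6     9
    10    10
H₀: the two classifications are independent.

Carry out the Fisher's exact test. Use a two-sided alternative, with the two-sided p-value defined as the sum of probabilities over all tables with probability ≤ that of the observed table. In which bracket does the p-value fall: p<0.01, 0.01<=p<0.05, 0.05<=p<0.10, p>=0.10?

p-value bracket: p>=0.10

Margins: r₁=15, r₂=20, c₁=16, c₂=19, n=35
p_obs = C(15,6)·C(20,10)/C(35,16); sum pmf over tables with pmf ≤ p_obs
p-value (two-sided) = 0.73378
→ bracket: p>=0.10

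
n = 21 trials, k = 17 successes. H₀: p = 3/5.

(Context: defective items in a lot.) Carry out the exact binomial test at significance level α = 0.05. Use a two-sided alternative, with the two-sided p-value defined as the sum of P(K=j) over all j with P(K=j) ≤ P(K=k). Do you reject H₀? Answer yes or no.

reject H₀: no

Exact binomial: n=21, k=17, p₀=3/5=0.6000
P(X=j) = C(n,j)·p₀^j·(1−p₀)^(n−j); p = Σ P(X=j) over j with P(X=j) ≤ P(X=17)
p-value (two-sided) = 0.07218
At α=0.05: p ≥ α → fail to reject H₀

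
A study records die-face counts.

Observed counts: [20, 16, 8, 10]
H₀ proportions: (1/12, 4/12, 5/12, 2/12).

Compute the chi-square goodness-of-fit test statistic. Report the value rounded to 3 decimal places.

test statistic = 63.067

n = 54; E_i = n·p_i = [4.50, 18.00, 22.50, 9.00]
χ² = (20−4.50)²/4.50 + (16−18.00)²/18.00 + (8−22.50)²/22.50 + (10−9.00)²/9.00 = 63.0667
df = 3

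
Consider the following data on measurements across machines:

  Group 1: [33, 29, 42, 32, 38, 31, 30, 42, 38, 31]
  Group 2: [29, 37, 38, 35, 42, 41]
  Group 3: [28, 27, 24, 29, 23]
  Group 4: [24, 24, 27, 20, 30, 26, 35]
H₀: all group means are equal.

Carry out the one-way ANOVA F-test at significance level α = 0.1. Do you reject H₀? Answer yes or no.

reject H₀: yes

Group means [34.60, 37.00, 26.20, 26.57], grand mean 31.607
SSB = Σnᵢ(x̄ᵢ−x̄)² = 587.764; SSW = ΣΣ(x−x̄ᵢ)² = 496.914
MSB = 587.764/3 = 195.9214; MSW = 496.914/24 = 20.7048
F = MSB/MSW = 9.4626
df = (3, 24)
p-value (upper-tail) = 0.00026
At α=0.1: p < α → reject H₀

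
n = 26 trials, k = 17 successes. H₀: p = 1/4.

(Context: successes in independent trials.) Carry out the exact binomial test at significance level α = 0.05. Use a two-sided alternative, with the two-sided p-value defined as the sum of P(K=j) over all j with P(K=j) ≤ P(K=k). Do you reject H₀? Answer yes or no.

Exact binomial: n=26, k=17, p₀=1/4=0.2500
P(X=j) = C(n,j)·p₀^j·(1−p₀)^(n−j); p = Σ P(X=j) over j with P(X=j) ≤ P(X=17)
p-value (two-sided) = 0.00002
At α=0.05: p < α → reject H₀

reject H₀: yes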